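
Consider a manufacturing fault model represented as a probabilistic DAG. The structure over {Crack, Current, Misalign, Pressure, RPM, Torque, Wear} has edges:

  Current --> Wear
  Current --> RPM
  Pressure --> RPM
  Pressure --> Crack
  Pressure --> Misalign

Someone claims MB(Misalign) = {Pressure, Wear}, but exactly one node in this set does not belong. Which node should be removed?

Recall MB(v) = parents ∪ children ∪ spouses, where spouses are the other parents of v's children.
Pa(Misalign) = {Pressure}.
Ch(Misalign) = {}.
With no children, Misalign has no spouses; the co-parent set is empty.
MB(Misalign) = {Pressure}.
Wear is neither a parent, child, nor co-parent of Misalign, so it does not belong.

Wear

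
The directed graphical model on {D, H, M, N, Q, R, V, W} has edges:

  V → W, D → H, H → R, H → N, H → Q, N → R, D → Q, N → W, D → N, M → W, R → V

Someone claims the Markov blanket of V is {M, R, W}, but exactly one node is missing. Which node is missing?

V's children: W.
Parents of V: R.
For each child, the remaining parents (spouses of V):
  W: M, N
MB(V) = {M, N, R, W}.
Comparing with the claimed set, N is missing.

N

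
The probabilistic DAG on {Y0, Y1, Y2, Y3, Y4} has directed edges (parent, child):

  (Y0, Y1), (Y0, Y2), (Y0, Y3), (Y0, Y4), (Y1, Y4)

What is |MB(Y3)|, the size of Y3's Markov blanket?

1

A node's Markov blanket = Pa ∪ Ch ∪ (parents of Ch other than the node itself).
Y3 has parent Y0.
Ch(Y3) = {}.
With no children, Y3 has no spouses; the co-parent set is empty.
MB(Y3) = {Y0}, which has 1 node.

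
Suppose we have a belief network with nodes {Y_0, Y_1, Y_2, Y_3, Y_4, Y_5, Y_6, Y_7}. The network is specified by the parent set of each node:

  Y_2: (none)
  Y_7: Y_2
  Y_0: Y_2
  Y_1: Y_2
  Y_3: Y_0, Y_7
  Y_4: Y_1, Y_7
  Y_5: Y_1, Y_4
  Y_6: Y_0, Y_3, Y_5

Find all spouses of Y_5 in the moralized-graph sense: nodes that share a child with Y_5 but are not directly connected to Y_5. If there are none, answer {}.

Children of Y_5: Y_6.
  Y_6: Y_0, Y_3
Excluding nodes already adjacent to Y_5 (Y_1, Y_4, Y_6), the co-parent-only contribution is {Y_0, Y_3}.

{Y_0, Y_3}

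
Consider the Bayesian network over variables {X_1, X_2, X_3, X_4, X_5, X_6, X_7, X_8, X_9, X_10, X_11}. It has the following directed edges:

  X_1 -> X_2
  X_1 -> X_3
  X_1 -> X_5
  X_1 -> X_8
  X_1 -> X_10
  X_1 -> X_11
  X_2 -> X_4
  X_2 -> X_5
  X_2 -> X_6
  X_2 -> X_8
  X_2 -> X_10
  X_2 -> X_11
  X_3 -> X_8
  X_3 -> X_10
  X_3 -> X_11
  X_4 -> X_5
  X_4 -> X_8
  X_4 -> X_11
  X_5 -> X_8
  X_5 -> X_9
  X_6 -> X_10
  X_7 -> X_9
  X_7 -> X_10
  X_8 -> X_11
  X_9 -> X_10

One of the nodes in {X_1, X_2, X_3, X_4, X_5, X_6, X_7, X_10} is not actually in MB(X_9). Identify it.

X_4

By definition, MB(X_9) is built from X_9's parents, X_9's children, and the co-parents of X_9.
Parents of X_9: X_5, X_7.
Ch(X_9) = {X_10}.
For each child, the remaining parents (spouses of X_9):
  X_10: X_1, X_2, X_3, X_6, X_7
MB(X_9) = {X_1, X_2, X_3, X_5, X_6, X_7, X_10}.
X_4 is neither a parent, child, nor co-parent of X_9, so it does not belong.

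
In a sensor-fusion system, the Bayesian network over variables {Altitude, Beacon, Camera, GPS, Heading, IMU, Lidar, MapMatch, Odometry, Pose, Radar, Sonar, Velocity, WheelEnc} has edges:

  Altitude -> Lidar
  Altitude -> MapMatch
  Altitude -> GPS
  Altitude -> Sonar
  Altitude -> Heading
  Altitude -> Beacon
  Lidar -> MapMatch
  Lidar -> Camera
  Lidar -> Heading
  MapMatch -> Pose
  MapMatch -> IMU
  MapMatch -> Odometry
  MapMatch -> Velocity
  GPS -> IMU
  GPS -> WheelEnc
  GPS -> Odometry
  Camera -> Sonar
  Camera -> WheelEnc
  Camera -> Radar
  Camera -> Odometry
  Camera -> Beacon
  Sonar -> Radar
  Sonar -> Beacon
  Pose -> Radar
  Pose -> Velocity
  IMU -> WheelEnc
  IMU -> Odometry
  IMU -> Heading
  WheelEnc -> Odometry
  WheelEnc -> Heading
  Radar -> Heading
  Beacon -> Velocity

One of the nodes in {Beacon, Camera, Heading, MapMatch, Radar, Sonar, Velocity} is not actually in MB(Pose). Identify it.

Heading

Recall MB(v) = parents ∪ children ∪ spouses, where spouses are the other parents of v's children.
Pose's parents: MapMatch.
Pose has children Radar, Velocity.
Other parents of Pose's children:
  Radar: Camera, Sonar
  Velocity: Beacon, MapMatch
MB(Pose) = {Beacon, Camera, MapMatch, Radar, Sonar, Velocity}.
Heading is neither a parent, child, nor co-parent of Pose, so it does not belong.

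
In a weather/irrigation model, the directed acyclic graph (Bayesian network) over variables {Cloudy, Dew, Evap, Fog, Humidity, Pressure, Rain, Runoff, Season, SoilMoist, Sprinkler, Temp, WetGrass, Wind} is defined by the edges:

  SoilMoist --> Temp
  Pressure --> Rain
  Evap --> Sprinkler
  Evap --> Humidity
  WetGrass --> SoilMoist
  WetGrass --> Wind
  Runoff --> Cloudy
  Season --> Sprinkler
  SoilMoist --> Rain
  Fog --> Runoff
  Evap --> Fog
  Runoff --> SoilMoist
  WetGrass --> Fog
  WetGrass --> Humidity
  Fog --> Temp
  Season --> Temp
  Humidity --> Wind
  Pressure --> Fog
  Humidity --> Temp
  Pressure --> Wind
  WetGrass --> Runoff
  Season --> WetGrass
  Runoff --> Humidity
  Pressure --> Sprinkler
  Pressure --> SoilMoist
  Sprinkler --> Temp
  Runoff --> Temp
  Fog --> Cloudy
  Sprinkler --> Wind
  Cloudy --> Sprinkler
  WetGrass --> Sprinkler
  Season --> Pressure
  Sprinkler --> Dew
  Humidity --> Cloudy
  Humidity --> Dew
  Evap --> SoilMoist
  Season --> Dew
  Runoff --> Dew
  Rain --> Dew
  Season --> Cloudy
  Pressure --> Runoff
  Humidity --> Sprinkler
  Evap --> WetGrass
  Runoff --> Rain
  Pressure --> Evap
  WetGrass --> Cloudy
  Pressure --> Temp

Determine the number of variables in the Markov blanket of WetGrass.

WetGrass has parents Evap, Season.
WetGrass has children Cloudy, Fog, Humidity, Runoff, SoilMoist, Sprinkler, Wind.
Co-parents of WetGrass (other parents of its children):
  parents(Fog) \ {WetGrass} = {Evap, Pressure}.
  parents(Runoff) \ {WetGrass} = {Fog, Pressure}.
  Humidity's other parents are Evap, Runoff.
  Cloudy's other parents are Fog, Humidity, Runoff, Season.
  Sprinkler's other parents are Cloudy, Evap, Humidity, Pressure, Season.
  parents(SoilMoist) \ {WetGrass} = {Evap, Pressure, Runoff}.
  Wind's other parents are Humidity, Pressure, Sprinkler.
MB(WetGrass) = {Cloudy, Evap, Fog, Humidity, Pressure, Runoff, Season, SoilMoist, Sprinkler, Wind}, which has 10 nodes.

10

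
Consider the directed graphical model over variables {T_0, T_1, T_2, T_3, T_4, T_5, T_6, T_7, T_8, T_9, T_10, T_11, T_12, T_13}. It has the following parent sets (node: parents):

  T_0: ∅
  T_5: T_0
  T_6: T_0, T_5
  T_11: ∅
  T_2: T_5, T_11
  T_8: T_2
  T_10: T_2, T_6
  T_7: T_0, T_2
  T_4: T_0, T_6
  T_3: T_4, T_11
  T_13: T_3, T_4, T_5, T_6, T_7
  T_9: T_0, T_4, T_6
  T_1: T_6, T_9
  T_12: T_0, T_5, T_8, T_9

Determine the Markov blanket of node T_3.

A node's Markov blanket = Pa ∪ Ch ∪ (parents of Ch other than the node itself).
Ch(T_3) = {T_13}.
Parents of T_3: T_4, T_11.
Co-parents of T_3 (other parents of its children):
  T_13: T_4, T_5, T_6, T_7
Taking the union gives {T_4, T_5, T_6, T_7, T_11, T_13}.

{T_4, T_5, T_6, T_7, T_11, T_13}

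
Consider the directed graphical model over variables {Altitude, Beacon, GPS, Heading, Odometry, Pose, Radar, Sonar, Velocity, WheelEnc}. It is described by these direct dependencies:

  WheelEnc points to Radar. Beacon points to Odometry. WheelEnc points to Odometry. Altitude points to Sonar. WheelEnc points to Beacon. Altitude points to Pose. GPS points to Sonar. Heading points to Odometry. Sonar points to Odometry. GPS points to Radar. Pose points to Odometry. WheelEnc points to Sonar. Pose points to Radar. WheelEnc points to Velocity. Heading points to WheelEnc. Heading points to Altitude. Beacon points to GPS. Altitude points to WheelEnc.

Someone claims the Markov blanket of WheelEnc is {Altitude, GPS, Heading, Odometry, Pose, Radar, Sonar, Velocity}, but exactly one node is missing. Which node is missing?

Beacon

Recall MB(v) = parents ∪ children ∪ spouses, where spouses are the other parents of v's children.
WheelEnc has parents Altitude, Heading.
WheelEnc has children Beacon, Odometry, Radar, Sonar, Velocity.
For each child, the remaining parents (spouses of WheelEnc):
  Beacon: —
  Sonar: Altitude, GPS
  Velocity: —
  Odometry: Beacon, Heading, Pose, Sonar
  Radar: GPS, Pose
MB(WheelEnc) = {Altitude, Beacon, GPS, Heading, Odometry, Pose, Radar, Sonar, Velocity}.
Comparing with the claimed set, Beacon is missing.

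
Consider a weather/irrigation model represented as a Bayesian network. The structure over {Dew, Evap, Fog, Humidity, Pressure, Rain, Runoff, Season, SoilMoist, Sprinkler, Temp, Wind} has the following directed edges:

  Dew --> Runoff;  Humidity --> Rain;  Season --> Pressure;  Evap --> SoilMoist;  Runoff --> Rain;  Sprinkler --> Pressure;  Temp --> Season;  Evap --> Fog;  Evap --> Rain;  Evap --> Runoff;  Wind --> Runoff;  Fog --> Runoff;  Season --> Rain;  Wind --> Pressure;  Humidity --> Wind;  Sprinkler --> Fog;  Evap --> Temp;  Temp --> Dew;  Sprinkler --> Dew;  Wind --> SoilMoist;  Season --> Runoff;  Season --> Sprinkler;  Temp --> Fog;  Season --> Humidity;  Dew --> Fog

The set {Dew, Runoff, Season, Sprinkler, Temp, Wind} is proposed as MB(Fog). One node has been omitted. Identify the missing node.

Fog's parents: Dew, Evap, Sprinkler, Temp.
Fog's children: Runoff.
Co-parents of Fog (other parents of its children):
  Runoff also has parents Dew, Evap, Season, Wind.
MB(Fog) = {Dew, Evap, Runoff, Season, Sprinkler, Temp, Wind}.
Comparing with the claimed set, Evap is missing.

Evap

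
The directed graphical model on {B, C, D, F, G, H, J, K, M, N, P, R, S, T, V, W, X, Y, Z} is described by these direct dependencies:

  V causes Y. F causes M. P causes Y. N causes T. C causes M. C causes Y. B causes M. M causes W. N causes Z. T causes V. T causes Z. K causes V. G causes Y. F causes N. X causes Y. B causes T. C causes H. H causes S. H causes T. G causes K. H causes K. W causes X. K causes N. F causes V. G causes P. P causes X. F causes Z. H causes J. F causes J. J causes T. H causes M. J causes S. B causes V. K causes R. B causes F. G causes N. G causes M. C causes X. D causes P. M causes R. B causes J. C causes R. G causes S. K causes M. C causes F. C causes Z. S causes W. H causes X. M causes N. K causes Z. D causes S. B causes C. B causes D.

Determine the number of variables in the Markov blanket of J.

8

Parents of J: B, F, H.
J has children S, T.
Other parents of J's children:
  S also has parents D, G, H.
  T also has parents B, H, N.
MB(J) = {B, D, F, G, H, N, S, T}, which has 8 nodes.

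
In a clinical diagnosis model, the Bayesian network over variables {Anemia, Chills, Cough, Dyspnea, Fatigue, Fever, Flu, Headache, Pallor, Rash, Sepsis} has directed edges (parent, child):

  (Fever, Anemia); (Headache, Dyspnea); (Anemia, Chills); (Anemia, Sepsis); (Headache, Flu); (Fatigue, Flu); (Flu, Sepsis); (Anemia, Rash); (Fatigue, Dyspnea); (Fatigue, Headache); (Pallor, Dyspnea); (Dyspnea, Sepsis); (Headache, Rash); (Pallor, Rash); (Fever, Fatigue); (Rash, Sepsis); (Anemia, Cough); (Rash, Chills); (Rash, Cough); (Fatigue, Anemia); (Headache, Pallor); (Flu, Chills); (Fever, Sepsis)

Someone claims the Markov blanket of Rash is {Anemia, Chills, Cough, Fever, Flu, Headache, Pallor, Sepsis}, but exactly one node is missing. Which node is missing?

By definition, MB(Rash) is built from Rash's parents, Rash's children, and the co-parents of Rash.
Parents of Rash: Anemia, Headache, Pallor.
Children of Rash: Chills, Cough, Sepsis.
Other parents of Rash's children:
  Chills: Anemia, Flu
  Sepsis: Anemia, Dyspnea, Fever, Flu
  Cough: Anemia
MB(Rash) = {Anemia, Chills, Cough, Dyspnea, Fever, Flu, Headache, Pallor, Sepsis}.
Comparing with the claimed set, Dyspnea is missing.

Dyspnea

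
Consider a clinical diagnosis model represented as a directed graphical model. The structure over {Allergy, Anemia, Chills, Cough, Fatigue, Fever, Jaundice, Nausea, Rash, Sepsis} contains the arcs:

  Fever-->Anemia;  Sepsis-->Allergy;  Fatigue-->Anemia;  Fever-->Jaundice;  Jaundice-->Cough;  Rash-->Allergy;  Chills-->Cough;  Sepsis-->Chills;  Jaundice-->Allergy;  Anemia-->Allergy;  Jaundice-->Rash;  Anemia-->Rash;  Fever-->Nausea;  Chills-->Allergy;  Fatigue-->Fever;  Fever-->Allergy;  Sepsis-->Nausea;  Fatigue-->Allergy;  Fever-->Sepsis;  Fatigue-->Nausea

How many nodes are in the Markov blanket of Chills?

A node's Markov blanket = Pa ∪ Ch ∪ (parents of Ch other than the node itself).
Parents of Chills: Sepsis.
Chills's children: Allergy, Cough.
Other parents of Chills's children:
  parents(Cough) \ {Chills} = {Jaundice}.
  Allergy also has parents Anemia, Fatigue, Fever, Jaundice, Rash, Sepsis.
MB(Chills) = {Allergy, Anemia, Cough, Fatigue, Fever, Jaundice, Rash, Sepsis}, which has 8 nodes.

8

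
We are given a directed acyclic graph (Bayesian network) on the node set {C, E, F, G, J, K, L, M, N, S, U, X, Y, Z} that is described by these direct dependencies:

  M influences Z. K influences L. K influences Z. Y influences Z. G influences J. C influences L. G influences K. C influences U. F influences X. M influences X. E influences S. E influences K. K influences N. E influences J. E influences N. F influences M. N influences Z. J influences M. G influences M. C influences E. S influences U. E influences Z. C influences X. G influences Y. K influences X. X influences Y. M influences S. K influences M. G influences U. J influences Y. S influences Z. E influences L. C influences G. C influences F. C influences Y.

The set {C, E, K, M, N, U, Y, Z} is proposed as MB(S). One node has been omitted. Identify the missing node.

Recall MB(v) = parents ∪ children ∪ spouses, where spouses are the other parents of v's children.
S has parents E, M.
S's children: U, Z.
Parents of each child, excluding S:
  U: C, G
  Z: E, K, M, N, Y
MB(S) = {C, E, G, K, M, N, U, Y, Z}.
Comparing with the claimed set, G is missing.

G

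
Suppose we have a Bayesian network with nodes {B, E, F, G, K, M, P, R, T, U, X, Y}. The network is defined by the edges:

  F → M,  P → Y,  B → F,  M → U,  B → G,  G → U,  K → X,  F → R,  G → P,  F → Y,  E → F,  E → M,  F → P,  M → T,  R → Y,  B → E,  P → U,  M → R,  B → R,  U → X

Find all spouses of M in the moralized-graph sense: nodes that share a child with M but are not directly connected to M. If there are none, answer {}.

{B, G, P}

Children of M: R, T, U.
  R also has parents B, F.
  T has no other parent.
  U also has parents G, P.
Excluding nodes already adjacent to M (E, F, R, T, U), the co-parent-only contribution is {B, G, P}.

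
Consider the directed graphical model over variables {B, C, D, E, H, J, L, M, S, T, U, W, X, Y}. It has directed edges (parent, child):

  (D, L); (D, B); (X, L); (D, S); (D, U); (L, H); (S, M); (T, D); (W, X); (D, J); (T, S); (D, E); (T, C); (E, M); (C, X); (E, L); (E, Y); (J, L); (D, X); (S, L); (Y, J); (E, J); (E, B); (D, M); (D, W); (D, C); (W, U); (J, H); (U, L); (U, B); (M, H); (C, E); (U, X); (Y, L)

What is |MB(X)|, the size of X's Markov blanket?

By definition, MB(X) is built from X's parents, X's children, and the co-parents of X.
X's parents: C, D, U, W.
X's children: L.
Co-parents of X (other parents of its children):
  L also has parents D, E, J, S, U, Y.
MB(X) = {C, D, E, J, L, S, U, W, Y}, which has 9 nodes.

9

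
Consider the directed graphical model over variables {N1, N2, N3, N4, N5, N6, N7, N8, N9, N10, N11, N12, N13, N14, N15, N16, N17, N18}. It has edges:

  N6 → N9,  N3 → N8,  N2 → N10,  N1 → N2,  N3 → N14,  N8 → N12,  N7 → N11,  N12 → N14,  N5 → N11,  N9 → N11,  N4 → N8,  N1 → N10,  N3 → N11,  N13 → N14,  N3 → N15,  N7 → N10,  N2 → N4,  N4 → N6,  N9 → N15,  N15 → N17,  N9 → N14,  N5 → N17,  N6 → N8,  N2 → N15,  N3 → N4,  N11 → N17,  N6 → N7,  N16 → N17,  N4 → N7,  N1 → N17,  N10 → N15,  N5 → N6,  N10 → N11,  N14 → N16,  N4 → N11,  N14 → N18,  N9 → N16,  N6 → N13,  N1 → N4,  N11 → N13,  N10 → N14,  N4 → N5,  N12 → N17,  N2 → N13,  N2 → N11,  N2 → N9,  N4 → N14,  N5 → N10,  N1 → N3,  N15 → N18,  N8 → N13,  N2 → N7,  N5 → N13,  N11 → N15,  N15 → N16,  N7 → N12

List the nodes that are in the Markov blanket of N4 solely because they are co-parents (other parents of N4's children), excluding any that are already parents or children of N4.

Children of N4: N5, N6, N7, N8, N11, N14.
  N5: no additional parents.
  N6's other parent is N5.
  parents(N7) \ {N4} = {N2, N6}.
  parents(N8) \ {N4} = {N3, N6}.
  parents(N11) \ {N4} = {N2, N3, N5, N7, N9, N10}.
  N14 also has parents N3, N9, N10, N12, N13.
Excluding nodes already adjacent to N4 (N1, N2, N3, N5, N6, N7, N8, N11, N14), the co-parent-only contribution is {N9, N10, N12, N13}.

{N9, N10, N12, N13}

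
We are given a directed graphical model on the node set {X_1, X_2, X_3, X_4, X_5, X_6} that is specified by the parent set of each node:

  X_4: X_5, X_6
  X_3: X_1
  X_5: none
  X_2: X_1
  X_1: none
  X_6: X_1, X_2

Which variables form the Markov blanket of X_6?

X_6 has parents X_1, X_2.
Ch(X_6) = {X_4}.
For each child, the remaining parents (spouses of X_6):
  X_4: X_5
Union: {X_1, X_2} ∪ {X_4} ∪ {X_5} = {X_1, X_2, X_4, X_5}.

{X_1, X_2, X_4, X_5}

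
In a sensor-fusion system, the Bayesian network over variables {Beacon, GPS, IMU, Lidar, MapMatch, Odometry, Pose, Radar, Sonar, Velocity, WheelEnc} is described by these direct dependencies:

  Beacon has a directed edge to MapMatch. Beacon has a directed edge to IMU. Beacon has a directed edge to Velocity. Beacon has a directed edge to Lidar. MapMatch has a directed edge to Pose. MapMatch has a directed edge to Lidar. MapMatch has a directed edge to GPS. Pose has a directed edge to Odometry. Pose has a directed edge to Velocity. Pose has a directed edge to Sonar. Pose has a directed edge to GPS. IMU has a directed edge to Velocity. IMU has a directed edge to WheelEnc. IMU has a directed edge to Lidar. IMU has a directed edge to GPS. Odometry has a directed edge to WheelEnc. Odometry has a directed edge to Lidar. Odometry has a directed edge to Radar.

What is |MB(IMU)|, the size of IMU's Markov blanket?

Recall MB(v) = parents ∪ children ∪ spouses, where spouses are the other parents of v's children.
Ch(IMU) = {GPS, Lidar, Velocity, WheelEnc}.
IMU has parent Beacon.
Parents of each child, excluding IMU:
  Velocity's other parents are Beacon, Pose.
  WheelEnc's other parent is Odometry.
  Lidar's other parents are Beacon, MapMatch, Odometry.
  GPS's other parents are MapMatch, Pose.
MB(IMU) = {Beacon, GPS, Lidar, MapMatch, Odometry, Pose, Velocity, WheelEnc}, which has 8 nodes.

8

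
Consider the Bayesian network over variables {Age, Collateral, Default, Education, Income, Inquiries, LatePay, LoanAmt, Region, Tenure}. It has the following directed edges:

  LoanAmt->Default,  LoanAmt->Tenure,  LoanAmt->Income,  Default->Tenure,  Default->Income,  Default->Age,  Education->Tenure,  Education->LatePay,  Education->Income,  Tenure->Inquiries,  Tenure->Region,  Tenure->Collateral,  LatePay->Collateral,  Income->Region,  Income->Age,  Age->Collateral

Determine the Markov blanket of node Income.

{Age, Default, Education, LoanAmt, Region, Tenure}

The Markov blanket of a node is its parents, its children, and the other parents of its children.
Ch(Income) = {Age, Region}.
Parents of Income: Default, Education, LoanAmt.
Parents of each child, excluding Income:
  Region also has parent Tenure.
  Age also has parent Default.
Union: {Default, Education, LoanAmt} ∪ {Age, Region} ∪ {Default, Tenure} = {Age, Default, Education, LoanAmt, Region, Tenure}.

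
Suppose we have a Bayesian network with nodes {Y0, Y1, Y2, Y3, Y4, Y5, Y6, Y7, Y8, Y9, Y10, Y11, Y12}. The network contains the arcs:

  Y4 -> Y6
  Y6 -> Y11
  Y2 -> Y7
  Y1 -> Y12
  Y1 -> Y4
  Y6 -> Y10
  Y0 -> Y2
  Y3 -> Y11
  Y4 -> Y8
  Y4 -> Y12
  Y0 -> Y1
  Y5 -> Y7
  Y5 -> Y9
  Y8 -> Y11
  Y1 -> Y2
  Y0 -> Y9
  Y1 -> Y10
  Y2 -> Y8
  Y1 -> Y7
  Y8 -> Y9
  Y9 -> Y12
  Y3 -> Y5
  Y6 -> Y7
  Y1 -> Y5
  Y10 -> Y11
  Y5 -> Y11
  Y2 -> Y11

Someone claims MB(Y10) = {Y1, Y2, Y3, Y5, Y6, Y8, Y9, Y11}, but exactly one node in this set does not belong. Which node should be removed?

A node's Markov blanket = Pa ∪ Ch ∪ (parents of Ch other than the node itself).
Y10 has child Y11.
Parents of Y10: Y1, Y6.
Other parents of Y10's children:
  parents(Y11) \ {Y10} = {Y2, Y3, Y5, Y6, Y8}.
MB(Y10) = {Y1, Y2, Y3, Y5, Y6, Y8, Y11}.
Y9 is neither a parent, child, nor co-parent of Y10, so it does not belong.

Y9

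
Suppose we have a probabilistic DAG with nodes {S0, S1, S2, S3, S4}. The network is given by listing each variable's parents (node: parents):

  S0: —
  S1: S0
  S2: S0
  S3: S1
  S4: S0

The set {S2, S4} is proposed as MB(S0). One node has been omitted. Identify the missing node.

S0's parents: none.
Children of S0: S1, S2, S4.
Other parents of S0's children:
  S1: —
  S2: —
  S4: —
MB(S0) = {S1, S2, S4}.
Comparing with the claimed set, S1 is missing.

S1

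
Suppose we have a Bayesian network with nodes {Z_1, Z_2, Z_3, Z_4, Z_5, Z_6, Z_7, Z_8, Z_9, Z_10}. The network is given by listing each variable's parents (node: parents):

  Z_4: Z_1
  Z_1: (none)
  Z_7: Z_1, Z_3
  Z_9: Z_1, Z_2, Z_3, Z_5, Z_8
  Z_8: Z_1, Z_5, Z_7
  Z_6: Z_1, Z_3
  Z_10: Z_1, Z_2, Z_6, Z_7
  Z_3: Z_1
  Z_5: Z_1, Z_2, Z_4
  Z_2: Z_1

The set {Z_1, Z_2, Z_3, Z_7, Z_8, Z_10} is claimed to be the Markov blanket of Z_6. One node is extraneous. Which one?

A node's Markov blanket = Pa ∪ Ch ∪ (parents of Ch other than the node itself).
Z_6 has child Z_10.
Z_6's parents: Z_1, Z_3.
Co-parents of Z_6 (other parents of its children):
  parents(Z_10) \ {Z_6} = {Z_1, Z_2, Z_7}.
MB(Z_6) = {Z_1, Z_2, Z_3, Z_7, Z_10}.
Z_8 is neither a parent, child, nor co-parent of Z_6, so it does not belong.

Z_8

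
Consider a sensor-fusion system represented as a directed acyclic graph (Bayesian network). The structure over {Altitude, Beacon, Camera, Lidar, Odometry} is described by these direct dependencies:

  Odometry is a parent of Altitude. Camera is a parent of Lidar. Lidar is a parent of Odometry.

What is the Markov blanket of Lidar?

{Camera, Odometry}

By definition, MB(Lidar) is built from Lidar's parents, Lidar's children, and the co-parents of Lidar.
Ch(Lidar) = {Odometry}.
Pa(Lidar) = {Camera}.
Other parents of Lidar's children:
  Odometry: —
MB(Lidar) = {Camera, Odometry}.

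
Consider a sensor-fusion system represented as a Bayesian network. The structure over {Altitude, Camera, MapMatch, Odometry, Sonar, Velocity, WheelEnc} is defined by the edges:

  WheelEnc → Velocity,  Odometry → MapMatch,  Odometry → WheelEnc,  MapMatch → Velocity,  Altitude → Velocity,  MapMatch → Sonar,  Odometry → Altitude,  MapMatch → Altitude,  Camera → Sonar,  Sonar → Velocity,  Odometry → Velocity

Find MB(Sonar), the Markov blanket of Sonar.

By definition, MB(Sonar) is built from Sonar's parents, Sonar's children, and the co-parents of Sonar.
Ch(Sonar) = {Velocity}.
Sonar's parents: Camera, MapMatch.
Other parents of Sonar's children:
  parents(Velocity) \ {Sonar} = {Altitude, MapMatch, Odometry, WheelEnc}.
So the Markov blanket of Sonar is {Altitude, Camera, MapMatch, Odometry, Velocity, WheelEnc}.

{Altitude, Camera, MapMatch, Odometry, Velocity, WheelEnc}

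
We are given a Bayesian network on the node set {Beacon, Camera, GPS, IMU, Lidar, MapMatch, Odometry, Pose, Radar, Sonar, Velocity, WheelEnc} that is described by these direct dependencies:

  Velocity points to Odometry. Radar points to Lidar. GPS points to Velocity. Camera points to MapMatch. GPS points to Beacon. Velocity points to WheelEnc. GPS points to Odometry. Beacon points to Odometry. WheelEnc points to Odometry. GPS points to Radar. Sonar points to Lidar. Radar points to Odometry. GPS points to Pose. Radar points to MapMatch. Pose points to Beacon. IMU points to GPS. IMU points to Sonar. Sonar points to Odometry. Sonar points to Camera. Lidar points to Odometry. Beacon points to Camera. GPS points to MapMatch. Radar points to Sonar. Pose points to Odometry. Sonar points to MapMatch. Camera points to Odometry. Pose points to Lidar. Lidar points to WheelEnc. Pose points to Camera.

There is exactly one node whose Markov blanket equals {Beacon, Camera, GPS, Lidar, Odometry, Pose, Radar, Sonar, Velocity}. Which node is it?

WheelEnc

The target node must have every member of {Beacon, Camera, GPS, Lidar, Odometry, Pose, Radar, Sonar, Velocity} as a parent, child, or co-parent, and no others.
Parents of WheelEnc: Lidar, Velocity; children: Odometry; co-parents: Beacon, Camera, GPS, Lidar, Pose, Radar, Sonar, Velocity.
These exactly cover the given set, so the node is WheelEnc.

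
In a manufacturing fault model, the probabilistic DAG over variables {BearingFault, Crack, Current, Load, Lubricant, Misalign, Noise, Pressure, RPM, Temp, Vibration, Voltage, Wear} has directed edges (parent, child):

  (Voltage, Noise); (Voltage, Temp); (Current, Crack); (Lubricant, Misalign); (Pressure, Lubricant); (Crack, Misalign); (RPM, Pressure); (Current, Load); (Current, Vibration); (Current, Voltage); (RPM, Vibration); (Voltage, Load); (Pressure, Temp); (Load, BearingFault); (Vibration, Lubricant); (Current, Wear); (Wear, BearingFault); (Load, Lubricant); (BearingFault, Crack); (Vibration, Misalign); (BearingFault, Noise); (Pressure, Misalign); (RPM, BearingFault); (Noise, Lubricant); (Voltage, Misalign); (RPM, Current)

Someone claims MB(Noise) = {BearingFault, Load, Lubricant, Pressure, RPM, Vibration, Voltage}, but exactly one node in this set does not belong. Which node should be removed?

RPM

Children of Noise: Lubricant.
Parents of Noise: BearingFault, Voltage.
Other parents of Noise's children:
  Lubricant also has parents Load, Pressure, Vibration.
MB(Noise) = {BearingFault, Load, Lubricant, Pressure, Vibration, Voltage}.
RPM is neither a parent, child, nor co-parent of Noise, so it does not belong.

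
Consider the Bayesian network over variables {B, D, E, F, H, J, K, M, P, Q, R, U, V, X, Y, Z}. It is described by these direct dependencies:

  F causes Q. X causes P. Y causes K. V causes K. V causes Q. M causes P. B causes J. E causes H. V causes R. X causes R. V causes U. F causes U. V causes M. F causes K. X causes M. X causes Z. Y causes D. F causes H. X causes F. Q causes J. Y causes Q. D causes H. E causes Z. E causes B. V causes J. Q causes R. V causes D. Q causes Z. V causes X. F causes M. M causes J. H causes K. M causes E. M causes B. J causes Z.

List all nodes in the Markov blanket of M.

{B, E, F, J, P, Q, V, X}

Recall MB(v) = parents ∪ children ∪ spouses, where spouses are the other parents of v's children.
Ch(M) = {B, E, J, P}.
M's parents: F, V, X.
For each child, the remaining parents (spouses of M):
  P's other parent is X.
  E has no other parent.
  B also has parent E.
  parents(J) \ {M} = {B, Q, V}.
So the Markov blanket of M is {B, E, F, J, P, Q, V, X}.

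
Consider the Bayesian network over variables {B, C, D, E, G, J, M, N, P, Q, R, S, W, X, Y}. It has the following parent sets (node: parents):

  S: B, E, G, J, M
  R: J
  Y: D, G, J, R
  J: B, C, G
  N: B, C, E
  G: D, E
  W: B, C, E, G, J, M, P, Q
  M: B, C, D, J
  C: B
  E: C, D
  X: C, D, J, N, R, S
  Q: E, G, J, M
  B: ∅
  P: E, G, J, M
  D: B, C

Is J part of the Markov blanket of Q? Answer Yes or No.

Yes

J is a parent of Q.
So J ∈ MB(Q).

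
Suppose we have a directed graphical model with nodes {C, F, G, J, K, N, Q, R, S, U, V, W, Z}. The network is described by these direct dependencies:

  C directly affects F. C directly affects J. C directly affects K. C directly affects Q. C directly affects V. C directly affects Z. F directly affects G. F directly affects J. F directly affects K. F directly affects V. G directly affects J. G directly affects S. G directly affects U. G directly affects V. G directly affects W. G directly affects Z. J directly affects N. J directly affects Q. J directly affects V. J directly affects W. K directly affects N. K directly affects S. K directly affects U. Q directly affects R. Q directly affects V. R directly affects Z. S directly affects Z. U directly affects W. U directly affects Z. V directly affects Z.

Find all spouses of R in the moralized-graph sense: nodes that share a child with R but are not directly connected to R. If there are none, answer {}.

Children of R: Z.
  Z's other parents are C, G, S, U, V.
Excluding nodes already adjacent to R (Q, Z), the co-parent-only contribution is {C, G, S, U, V}.

{C, G, S, U, V}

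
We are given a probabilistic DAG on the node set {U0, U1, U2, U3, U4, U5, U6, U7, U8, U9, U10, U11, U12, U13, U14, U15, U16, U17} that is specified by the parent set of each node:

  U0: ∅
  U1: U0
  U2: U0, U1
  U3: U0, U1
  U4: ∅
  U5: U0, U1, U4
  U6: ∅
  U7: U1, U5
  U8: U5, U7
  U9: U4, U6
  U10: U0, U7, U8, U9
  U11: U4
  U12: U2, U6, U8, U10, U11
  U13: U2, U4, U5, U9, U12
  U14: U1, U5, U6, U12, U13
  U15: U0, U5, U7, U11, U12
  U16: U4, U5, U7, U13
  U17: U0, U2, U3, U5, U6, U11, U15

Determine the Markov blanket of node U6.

{U0, U1, U2, U3, U4, U5, U8, U9, U10, U11, U12, U13, U14, U15, U17}

The Markov blanket of a node is its parents, its children, and the other parents of its children.
Pa(U6) = {}.
Ch(U6) = {U9, U12, U14, U17}.
Parents of each child, excluding U6:
  U9's other parent is U4.
  U12's other parents are U2, U8, U10, U11.
  U14's other parents are U1, U5, U12, U13.
  parents(U17) \ {U6} = {U0, U2, U3, U5, U11, U15}.
MB(U6) = {U0, U1, U2, U3, U4, U5, U8, U9, U10, U11, U12, U13, U14, U15, U17}.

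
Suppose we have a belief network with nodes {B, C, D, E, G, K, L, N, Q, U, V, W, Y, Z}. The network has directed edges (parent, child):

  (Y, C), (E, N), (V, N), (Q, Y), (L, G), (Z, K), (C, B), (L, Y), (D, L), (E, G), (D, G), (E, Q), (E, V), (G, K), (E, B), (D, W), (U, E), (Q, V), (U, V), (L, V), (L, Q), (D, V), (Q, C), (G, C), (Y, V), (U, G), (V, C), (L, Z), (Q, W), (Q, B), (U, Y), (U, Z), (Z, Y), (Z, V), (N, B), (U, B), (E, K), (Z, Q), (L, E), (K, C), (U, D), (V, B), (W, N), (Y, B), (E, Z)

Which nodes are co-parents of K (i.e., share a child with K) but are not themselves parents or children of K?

Children of K: C.
  C also has parents G, Q, V, Y.
Excluding nodes already adjacent to K (C, E, G, Z), the co-parent-only contribution is {Q, V, Y}.

{Q, V, Y}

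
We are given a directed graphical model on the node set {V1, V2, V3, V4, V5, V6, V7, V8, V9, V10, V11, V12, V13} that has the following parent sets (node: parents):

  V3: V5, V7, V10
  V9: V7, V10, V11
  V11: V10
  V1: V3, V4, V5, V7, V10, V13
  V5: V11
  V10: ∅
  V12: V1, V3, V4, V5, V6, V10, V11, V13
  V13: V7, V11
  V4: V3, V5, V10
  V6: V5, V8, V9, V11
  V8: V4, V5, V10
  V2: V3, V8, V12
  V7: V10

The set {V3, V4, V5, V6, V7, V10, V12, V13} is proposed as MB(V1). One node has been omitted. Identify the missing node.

The Markov blanket of a node is its parents, its children, and the other parents of its children.
V1 has parents V3, V4, V5, V7, V10, V13.
Ch(V1) = {V12}.
For each child, the remaining parents (spouses of V1):
  V12: V3, V4, V5, V6, V10, V11, V13
MB(V1) = {V3, V4, V5, V6, V7, V10, V11, V12, V13}.
Comparing with the claimed set, V11 is missing.

V11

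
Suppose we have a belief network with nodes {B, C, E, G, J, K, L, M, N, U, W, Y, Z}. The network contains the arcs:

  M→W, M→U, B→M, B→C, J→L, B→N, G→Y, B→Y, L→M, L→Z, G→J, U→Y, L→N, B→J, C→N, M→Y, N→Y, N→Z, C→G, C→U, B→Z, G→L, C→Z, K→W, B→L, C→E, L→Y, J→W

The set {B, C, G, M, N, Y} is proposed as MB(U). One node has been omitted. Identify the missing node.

L

Ch(U) = {Y}.
U has parents C, M.
Other parents of U's children:
  Y: B, G, L, M, N
MB(U) = {B, C, G, L, M, N, Y}.
Comparing with the claimed set, L is missing.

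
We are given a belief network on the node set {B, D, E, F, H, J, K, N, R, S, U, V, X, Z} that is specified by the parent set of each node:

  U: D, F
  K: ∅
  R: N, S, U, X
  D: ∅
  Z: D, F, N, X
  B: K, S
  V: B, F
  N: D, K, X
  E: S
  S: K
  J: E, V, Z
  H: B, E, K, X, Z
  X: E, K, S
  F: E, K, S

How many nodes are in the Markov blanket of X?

11

A node's Markov blanket = Pa ∪ Ch ∪ (parents of Ch other than the node itself).
Children of X: H, N, R, Z.
Parents of X: E, K, S.
Co-parents of X (other parents of its children):
  N also has parents D, K.
  parents(Z) \ {X} = {D, F, N}.
  R also has parents N, S, U.
  H's other parents are B, E, K, Z.
MB(X) = {B, D, E, F, H, K, N, R, S, U, Z}, which has 11 nodes.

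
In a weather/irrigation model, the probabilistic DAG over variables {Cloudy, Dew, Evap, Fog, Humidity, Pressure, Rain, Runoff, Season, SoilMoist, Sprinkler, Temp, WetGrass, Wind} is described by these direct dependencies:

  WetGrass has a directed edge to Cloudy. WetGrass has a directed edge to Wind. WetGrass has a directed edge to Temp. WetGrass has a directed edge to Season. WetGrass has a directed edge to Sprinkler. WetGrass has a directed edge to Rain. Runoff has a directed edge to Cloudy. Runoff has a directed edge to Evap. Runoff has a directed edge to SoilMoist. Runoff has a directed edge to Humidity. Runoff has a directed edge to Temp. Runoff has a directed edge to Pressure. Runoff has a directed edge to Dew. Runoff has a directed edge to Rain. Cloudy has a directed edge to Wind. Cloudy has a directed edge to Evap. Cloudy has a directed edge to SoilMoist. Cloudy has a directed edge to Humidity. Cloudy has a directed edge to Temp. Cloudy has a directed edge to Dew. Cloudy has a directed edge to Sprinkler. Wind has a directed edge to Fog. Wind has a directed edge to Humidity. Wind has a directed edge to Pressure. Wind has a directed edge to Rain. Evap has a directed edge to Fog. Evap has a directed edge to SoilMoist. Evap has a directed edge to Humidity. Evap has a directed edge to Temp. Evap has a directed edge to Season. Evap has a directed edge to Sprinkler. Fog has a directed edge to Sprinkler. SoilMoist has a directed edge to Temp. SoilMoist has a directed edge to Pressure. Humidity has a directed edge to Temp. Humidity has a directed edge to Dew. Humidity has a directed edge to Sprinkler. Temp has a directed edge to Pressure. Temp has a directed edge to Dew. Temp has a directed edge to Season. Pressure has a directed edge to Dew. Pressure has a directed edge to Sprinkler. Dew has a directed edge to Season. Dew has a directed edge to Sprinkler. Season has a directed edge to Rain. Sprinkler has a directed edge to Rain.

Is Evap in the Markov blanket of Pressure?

Evap is a co-parent of Pressure: both are parents of Sprinkler.
So Evap ∈ MB(Pressure).

Yes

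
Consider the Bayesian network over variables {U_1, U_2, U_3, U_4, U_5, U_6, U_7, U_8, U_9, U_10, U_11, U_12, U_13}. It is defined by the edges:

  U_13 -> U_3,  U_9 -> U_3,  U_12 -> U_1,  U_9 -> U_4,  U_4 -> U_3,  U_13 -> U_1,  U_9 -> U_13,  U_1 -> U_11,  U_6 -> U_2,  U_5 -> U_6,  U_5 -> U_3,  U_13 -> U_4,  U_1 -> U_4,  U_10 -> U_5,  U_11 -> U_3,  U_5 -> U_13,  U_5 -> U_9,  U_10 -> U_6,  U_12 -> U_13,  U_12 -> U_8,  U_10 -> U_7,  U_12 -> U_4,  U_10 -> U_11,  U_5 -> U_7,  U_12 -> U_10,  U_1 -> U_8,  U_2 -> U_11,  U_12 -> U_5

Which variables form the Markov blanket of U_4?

{U_1, U_3, U_5, U_9, U_11, U_12, U_13}

By definition, MB(U_4) is built from U_4's parents, U_4's children, and the co-parents of U_4.
Children of U_4: U_3.
U_4 has parents U_1, U_9, U_12, U_13.
Parents of each child, excluding U_4:
  U_3: U_5, U_9, U_11, U_13
Union: {U_1, U_9, U_12, U_13} ∪ {U_3} ∪ {U_5, U_9, U_11, U_13} = {U_1, U_3, U_5, U_9, U_11, U_12, U_13}.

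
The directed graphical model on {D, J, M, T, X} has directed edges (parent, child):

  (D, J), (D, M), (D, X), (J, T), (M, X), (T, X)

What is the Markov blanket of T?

The Markov blanket of a node is its parents, its children, and the other parents of its children.
Children of T: X.
Parents of T: J.
Other parents of T's children:
  X's other parents are D, M.
So the Markov blanket of T is {D, J, M, X}.

{D, J, M, X}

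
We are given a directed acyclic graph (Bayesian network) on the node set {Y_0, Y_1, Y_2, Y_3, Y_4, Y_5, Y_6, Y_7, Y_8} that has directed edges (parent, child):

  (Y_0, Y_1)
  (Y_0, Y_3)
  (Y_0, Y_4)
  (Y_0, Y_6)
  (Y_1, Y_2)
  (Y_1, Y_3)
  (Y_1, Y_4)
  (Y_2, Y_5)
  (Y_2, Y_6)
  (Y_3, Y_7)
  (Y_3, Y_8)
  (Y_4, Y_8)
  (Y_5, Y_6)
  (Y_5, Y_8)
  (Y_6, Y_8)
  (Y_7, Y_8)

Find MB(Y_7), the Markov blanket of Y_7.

Recall MB(v) = parents ∪ children ∪ spouses, where spouses are the other parents of v's children.
Pa(Y_7) = {Y_3}.
Y_7 has child Y_8.
Co-parents of Y_7 (other parents of its children):
  parents(Y_8) \ {Y_7} = {Y_3, Y_4, Y_5, Y_6}.
Union: {Y_3} ∪ {Y_8} ∪ {Y_3, Y_4, Y_5, Y_6} = {Y_3, Y_4, Y_5, Y_6, Y_8}.

{Y_3, Y_4, Y_5, Y_6, Y_8}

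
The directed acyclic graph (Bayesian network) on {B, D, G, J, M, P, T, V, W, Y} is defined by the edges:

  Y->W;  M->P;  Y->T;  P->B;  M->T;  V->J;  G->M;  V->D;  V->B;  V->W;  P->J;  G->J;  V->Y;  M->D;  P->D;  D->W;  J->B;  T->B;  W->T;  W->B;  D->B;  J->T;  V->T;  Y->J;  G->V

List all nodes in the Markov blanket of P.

Recall MB(v) = parents ∪ children ∪ spouses, where spouses are the other parents of v's children.
P has parent M.
Ch(P) = {B, D, J}.
Other parents of P's children:
  parents(D) \ {P} = {M, V}.
  parents(J) \ {P} = {G, V, Y}.
  B also has parents D, J, T, V, W.
So the Markov blanket of P is {B, D, G, J, M, T, V, W, Y}.

{B, D, G, J, M, T, V, W, Y}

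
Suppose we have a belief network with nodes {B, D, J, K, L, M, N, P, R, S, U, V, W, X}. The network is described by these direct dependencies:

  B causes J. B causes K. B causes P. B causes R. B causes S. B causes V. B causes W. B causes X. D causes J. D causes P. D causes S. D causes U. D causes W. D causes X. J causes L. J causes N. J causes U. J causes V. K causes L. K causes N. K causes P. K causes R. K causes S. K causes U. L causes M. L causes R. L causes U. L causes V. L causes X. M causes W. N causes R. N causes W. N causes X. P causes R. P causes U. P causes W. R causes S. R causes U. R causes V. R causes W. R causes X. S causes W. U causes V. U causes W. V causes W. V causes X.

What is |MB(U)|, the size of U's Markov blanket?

12

By definition, MB(U) is built from U's parents, U's children, and the co-parents of U.
U has children V, W.
U's parents: D, J, K, L, P, R.
Other parents of U's children:
  parents(V) \ {U} = {B, J, L, R}.
  parents(W) \ {U} = {B, D, M, N, P, R, S, V}.
MB(U) = {B, D, J, K, L, M, N, P, R, S, V, W}, which has 12 nodes.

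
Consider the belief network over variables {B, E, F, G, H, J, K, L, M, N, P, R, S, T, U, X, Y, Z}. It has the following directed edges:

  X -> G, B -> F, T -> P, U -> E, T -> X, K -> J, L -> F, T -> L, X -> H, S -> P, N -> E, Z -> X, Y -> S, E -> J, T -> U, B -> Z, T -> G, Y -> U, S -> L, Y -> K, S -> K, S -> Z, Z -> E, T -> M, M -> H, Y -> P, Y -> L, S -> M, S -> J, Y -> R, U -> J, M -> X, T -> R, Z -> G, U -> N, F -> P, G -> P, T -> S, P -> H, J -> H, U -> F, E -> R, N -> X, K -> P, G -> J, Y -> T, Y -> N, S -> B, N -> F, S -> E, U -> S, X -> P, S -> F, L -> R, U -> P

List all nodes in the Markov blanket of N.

By definition, MB(N) is built from N's parents, N's children, and the co-parents of N.
Pa(N) = {U, Y}.
N has children E, F, X.
Parents of each child, excluding N:
  E: S, U, Z
  F: B, L, S, U
  X: M, T, Z
Taking the union gives {B, E, F, L, M, S, T, U, X, Y, Z}.

{B, E, F, L, M, S, T, U, X, Y, Z}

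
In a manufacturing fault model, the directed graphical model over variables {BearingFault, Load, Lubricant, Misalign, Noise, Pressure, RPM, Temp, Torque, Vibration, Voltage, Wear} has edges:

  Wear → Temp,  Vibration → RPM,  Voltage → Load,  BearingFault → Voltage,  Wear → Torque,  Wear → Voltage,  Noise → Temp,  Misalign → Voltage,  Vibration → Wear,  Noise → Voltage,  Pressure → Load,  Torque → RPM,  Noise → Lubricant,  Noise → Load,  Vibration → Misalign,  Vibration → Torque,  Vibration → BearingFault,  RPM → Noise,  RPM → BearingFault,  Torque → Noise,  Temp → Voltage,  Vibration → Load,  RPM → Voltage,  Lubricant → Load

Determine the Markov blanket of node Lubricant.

Lubricant's parents: Noise.
Ch(Lubricant) = {Load}.
Other parents of Lubricant's children:
  Load: Noise, Pressure, Vibration, Voltage
Union: {Noise} ∪ {Load} ∪ {Noise, Pressure, Vibration, Voltage} = {Load, Noise, Pressure, Vibration, Voltage}.

{Load, Noise, Pressure, Vibration, Voltage}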